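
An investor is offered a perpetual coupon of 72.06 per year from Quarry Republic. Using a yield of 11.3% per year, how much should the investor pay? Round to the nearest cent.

Level perpetuity: PV = C / r = 72.06 / 0.113 = 637.70

637.70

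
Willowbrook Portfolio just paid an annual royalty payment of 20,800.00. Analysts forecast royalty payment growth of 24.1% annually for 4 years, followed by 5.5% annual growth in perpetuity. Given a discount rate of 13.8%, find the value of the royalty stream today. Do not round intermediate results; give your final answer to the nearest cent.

477708.72

D_1 = 25812.80000
D_2 = 32033.68480
D_3 = 39753.80284
D_4 = 49334.46932
Terminal value at year 4: TV = D_4×(1+g_2)/(r−g_2) = 52047.86513/0.083 = 627082.71245
P_0 = D_1/(1+r)^1 + D_2/(1+r)^2 + D_3/(1+r)^3 + D_4/(1+r)^4 + TV/(1+r)^4
    = 22682.60105 + 24735.59570 + 26974.40621 + 29415.85071 + 373900.27104 = 477708.72472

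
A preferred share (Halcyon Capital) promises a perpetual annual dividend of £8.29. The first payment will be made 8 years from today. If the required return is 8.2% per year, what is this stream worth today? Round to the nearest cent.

Value at end of year 7: C / r = £8.29 / 0.082 = £101.0976
Discount to today: PV = £101.0976 / (1 + 0.082)^7 = £101.0976 / 1.736164 = £58.23

£58.23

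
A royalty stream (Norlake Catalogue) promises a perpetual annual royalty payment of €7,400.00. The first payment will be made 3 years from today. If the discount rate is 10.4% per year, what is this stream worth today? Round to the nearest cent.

€58379.48

Value at end of year 2: C / r = €7,400.00 / 0.104 = €71,153.8462
Discount to today: PV = €71,153.8462 / (1 + 0.104)^2 = €71,153.8462 / 1.218816 = €58,379.48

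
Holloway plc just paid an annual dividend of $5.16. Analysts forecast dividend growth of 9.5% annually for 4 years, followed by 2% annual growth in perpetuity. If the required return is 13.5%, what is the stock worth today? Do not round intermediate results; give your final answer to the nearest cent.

D_1 = 5.65020
D_2 = 6.18697
D_3 = 6.77473
D_4 = 7.41833
Terminal value at year 4: TV = D_4×(1+g_2)/(r−g_2) = 7.56670/0.115 = 65.79737
P_0 = D_1/(1+r)^1 + D_2/(1+r)^2 + D_3/(1+r)^3 + D_4/(1+r)^4 + TV/(1+r)^4
    = 4.97815 + 4.80271 + 4.63345 + 4.47016 + 39.64834 = 58.53281

$58.53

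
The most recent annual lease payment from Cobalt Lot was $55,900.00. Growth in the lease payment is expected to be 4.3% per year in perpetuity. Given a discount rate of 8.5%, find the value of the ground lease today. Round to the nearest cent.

$1388183.33

D₁ = D₀ × (1 + g) = $55,900.00 × 1.043 = $58,303.7000
Growing perpetuity: P = D₁ / (r − g) = $58,303.7000 / (0.085 − 0.043) = $1,388,183.33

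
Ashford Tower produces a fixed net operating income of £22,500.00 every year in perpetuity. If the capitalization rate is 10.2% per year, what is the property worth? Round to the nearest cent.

£220588.24

Level perpetuity: PV = C / r = £22,500.00 / 0.102 = £220,588.24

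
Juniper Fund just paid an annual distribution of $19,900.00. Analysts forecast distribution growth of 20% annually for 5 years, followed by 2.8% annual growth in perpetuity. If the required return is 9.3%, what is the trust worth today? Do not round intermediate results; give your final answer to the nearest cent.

D_1 = 23880.00000
D_2 = 28656.00000
D_3 = 34387.20000
D_4 = 41264.64000
D_5 = 49517.56800
Terminal value at year 5: TV = D_5×(1+g_2)/(r−g_2) = 50904.05990/0.065 = 783139.38314
P_0 = D_1/(1+r)^1 + D_2/(1+r)^2 + D_3/(1+r)^3 + D_4/(1+r)^4 + D_5/(1+r)^5 + TV/(1+r)^5
    = 21848.12443 + 23986.96186 + 26335.18228 + 28913.28338 + 31743.76950 + 502039.92372 = 634867.24517

$634867.25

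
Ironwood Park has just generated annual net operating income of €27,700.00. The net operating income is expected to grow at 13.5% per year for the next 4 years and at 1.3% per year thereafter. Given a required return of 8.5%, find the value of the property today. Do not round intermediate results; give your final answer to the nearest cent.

D_1 = 31439.50000
D_2 = 35683.83250
D_3 = 40501.14989
D_4 = 45968.80512
Terminal value at year 4: TV = D_4×(1+g_2)/(r−g_2) = 46566.39959/0.072 = 646755.54985
P_0 = D_1/(1+r)^1 + D_2/(1+r)^2 + D_3/(1+r)^3 + D_4/(1+r)^4 + TV/(1+r)^4
    = 28976.49770 + 30311.82017 + 31708.67824 + 33169.90765 + 466682.17298 = 590849.07674

€590849.08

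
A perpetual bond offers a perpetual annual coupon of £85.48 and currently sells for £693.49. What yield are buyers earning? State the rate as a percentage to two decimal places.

12.33%

P = C/r ⇒ r = C/P = £85.48/£693.49 = 0.123261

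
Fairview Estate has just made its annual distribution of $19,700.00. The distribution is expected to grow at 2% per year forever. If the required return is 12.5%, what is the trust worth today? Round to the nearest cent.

$191371.43

D₁ = D₀ × (1 + g) = $19,700.00 × 1.02 = $20,094.0000
Growing perpetuity: P = D₁ / (r − g) = $20,094.0000 / (0.125 − 0.02) = $191,371.43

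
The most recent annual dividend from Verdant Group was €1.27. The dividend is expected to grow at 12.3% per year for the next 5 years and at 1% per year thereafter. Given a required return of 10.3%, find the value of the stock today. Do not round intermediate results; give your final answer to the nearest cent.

D_1 = 1.42621
D_2 = 1.60163
D_3 = 1.79863
D_4 = 2.01987
D_5 = 2.26831
Terminal value at year 5: TV = D_5×(1+g_2)/(r−g_2) = 2.29099/0.093 = 24.63434
P_0 = D_1/(1+r)^1 + D_2/(1+r)^2 + D_3/(1+r)^3 + D_4/(1+r)^4 + D_5/(1+r)^5 + TV/(1+r)^5
    = 1.29303 + 1.31647 + 1.34034 + 1.36465 + 1.38939 + 15.08910 = 21.79299

€21.79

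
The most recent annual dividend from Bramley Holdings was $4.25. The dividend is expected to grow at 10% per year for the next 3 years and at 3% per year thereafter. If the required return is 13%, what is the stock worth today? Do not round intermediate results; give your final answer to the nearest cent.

$52.47

D_1 = 4.67500
D_2 = 5.14250
D_3 = 5.65675
Terminal value at year 3: TV = D_3×(1+g_2)/(r−g_2) = 5.82645/0.1 = 58.26452
P_0 = D_1/(1+r)^1 + D_2/(1+r)^2 + D_3/(1+r)^3 + TV/(1+r)^3
    = 4.13717 + 4.02733 + 3.92041 + 40.38024 = 52.46515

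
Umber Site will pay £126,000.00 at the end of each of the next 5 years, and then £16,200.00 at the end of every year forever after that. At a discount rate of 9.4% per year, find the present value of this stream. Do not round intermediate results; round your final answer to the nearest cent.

PV of 5-year annuity: £126,000.00 × [1 − (1+0.094)^−5] / 0.094 = 485051.46052
Perpetuity value at year 5: £16,200.00 / 0.094 = 172340.42553
PV of perpetuity: 172340.42553 / (1+0.094)^5 = 109976.66632
Total PV = 485051.46052 + 109976.66632 = 595028.12684

£595028.13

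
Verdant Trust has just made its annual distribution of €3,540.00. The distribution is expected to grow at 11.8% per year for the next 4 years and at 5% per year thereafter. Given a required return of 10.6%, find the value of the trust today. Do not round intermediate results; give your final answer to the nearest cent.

€83851.15

D_1 = 3957.72000
D_2 = 4424.73096
D_3 = 4946.84921
D_4 = 5530.57742
Terminal value at year 4: TV = D_4×(1+g_2)/(r−g_2) = 5807.10629/0.056 = 103698.32663
P_0 = D_1/(1+r)^1 + D_2/(1+r)^2 + D_3/(1+r)^3 + D_4/(1+r)^4 + TV/(1+r)^4
    = 3578.40868 + 3617.23409 + 3656.48075 + 3696.15324 + 69302.87323 = 83851.14999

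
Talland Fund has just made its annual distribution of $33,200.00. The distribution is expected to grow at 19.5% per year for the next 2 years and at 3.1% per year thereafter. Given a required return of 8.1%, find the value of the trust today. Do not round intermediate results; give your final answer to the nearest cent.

$913859.94

D_1 = 39674.00000
D_2 = 47410.43000
Terminal value at year 2: TV = D_2×(1+g_2)/(r−g_2) = 48880.15333/0.05 = 977603.06660
P_0 = D_1/(1+r)^1 + D_2/(1+r)^2 + TV/(1+r)^2
    = 36701.20259 + 40571.63469 + 836587.10722 = 913859.94450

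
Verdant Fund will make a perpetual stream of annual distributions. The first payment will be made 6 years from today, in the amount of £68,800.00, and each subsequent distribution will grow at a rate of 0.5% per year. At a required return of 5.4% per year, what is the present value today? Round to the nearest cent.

£1079417.12

Value at end of year 5: C₁ / (r − g) = £68,800.00 / (0.054 − 0.005) = £1,404,081.6327
Discount to today: PV = £1,404,081.6327 / (1 + 0.054)^5 = £1,404,081.6327 / 1.300778 = £1,079,417.12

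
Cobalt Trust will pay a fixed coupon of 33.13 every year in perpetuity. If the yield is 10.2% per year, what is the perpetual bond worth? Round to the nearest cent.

Level perpetuity: PV = C / r = 33.13 / 0.102 = 324.80

324.80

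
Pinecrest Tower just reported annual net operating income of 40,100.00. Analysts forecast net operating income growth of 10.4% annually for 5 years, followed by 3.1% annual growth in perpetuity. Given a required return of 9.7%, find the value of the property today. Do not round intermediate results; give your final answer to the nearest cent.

851024.06

D_1 = 44270.40000
D_2 = 48874.52160
D_3 = 53957.47185
D_4 = 59569.04892
D_5 = 65764.23001
Terminal value at year 5: TV = D_5×(1+g_2)/(r−g_2) = 67802.92114/0.066 = 1027316.98691
P_0 = D_1/(1+r)^1 + D_2/(1+r)^2 + D_3/(1+r)^3 + D_4/(1+r)^4 + D_5/(1+r)^5 + TV/(1+r)^5
    = 40355.87967 + 40613.39212 + 40872.54777 + 41133.35710 + 41395.83066 + 646653.05171 = 851024.05903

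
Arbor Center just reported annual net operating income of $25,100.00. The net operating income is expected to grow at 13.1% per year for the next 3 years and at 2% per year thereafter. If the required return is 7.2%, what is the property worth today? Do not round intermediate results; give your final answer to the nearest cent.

$662091.50

D_1 = 28388.10000
D_2 = 32106.94110
D_3 = 36312.95038
Terminal value at year 3: TV = D_3×(1+g_2)/(r−g_2) = 37039.20939/0.052 = 712292.48830
P_0 = D_1/(1+r)^1 + D_2/(1+r)^2 + D_3/(1+r)^3 + TV/(1+r)^3
    = 26481.43657 + 27938.90369 + 29476.58589 + 578194.56940 = 662091.49555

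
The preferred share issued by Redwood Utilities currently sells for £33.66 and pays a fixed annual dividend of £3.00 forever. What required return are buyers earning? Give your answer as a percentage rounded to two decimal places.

P = C/r ⇒ r = C/P = £3.00/£33.66 = 0.089127

8.91%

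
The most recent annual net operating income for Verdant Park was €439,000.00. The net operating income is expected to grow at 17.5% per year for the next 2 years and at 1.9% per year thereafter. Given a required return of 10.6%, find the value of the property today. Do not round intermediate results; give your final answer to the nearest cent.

D_1 = 515825.00000
D_2 = 606094.37500
Terminal value at year 2: TV = D_2×(1+g_2)/(r−g_2) = 617610.16812/0.087 = 7098967.44971
P_0 = D_1/(1+r)^1 + D_2/(1+r)^2 + TV/(1+r)^2
    = 466387.88427 + 495484.41593 + 5803432.41183 = 6765304.71202

€6765304.71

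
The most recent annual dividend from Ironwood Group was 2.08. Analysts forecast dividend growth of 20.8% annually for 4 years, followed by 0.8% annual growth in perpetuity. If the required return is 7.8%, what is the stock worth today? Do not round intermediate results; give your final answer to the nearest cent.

58.38

D_1 = 2.51264
D_2 = 3.03527
D_3 = 3.66661
D_4 = 4.42926
Terminal value at year 4: TV = D_4×(1+g_2)/(r−g_2) = 4.46469/0.07 = 63.78133
P_0 = D_1/(1+r)^1 + D_2/(1+r)^2 + D_3/(1+r)^3 + D_4/(1+r)^4 + TV/(1+r)^4
    = 2.33083 + 2.61192 + 2.92690 + 3.27987 + 47.23006 = 58.37958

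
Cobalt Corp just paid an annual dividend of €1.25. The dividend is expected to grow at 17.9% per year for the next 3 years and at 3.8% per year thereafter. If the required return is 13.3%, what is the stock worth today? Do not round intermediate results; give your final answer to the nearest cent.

D_1 = 1.47375
D_2 = 1.73755
D_3 = 2.04857
Terminal value at year 3: TV = D_3×(1+g_2)/(r−g_2) = 2.12642/0.095 = 22.38335
P_0 = D_1/(1+r)^1 + D_2/(1+r)^2 + D_3/(1+r)^3 + TV/(1+r)^3
    = 1.30075 + 1.35356 + 1.40852 + 15.38989 = 19.45271

€19.45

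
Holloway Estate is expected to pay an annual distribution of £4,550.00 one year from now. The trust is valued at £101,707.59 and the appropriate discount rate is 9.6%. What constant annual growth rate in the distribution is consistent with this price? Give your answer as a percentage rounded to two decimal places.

5.13%

P = D₁/(r−g) ⇒ g = r − D₁/P = 0.096 − £4,550.00/£101,707.59 = 0.051264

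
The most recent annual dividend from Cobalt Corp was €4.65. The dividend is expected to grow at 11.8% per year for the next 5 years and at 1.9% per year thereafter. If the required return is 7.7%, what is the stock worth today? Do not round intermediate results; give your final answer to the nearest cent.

D_1 = 5.19870
D_2 = 5.81215
D_3 = 6.49798
D_4 = 7.26474
D_5 = 8.12198
Terminal value at year 5: TV = D_5×(1+g_2)/(r−g_2) = 8.27630/0.058 = 142.69480
P_0 = D_1/(1+r)^1 + D_2/(1+r)^2 + D_3/(1+r)^3 + D_4/(1+r)^4 + D_5/(1+r)^5 + TV/(1+r)^5
    = 4.82702 + 5.01078 + 5.20153 + 5.39955 + 5.60510 + 98.47583 = 124.51981

€124.52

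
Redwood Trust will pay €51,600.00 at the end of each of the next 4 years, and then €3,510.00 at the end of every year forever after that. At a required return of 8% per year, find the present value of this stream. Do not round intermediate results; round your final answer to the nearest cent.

€203155.18

PV of 4-year annuity: €51,600.00 × [1 − (1+0.08)^−4] / 0.08 = 170905.74495
Perpetuity value at year 4: €3,510.00 / 0.08 = 43875.00000
PV of perpetuity: 43875.00000 / (1+0.08)^4 = 32249.43479
Total PV = 170905.74495 + 32249.43479 = 203155.17974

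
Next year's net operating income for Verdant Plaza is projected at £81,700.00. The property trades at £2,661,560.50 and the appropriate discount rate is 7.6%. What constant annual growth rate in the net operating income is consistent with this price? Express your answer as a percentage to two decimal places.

4.53%

P = D₁/(r−g) ⇒ g = r − D₁/P = 0.076 − £81,700.00/£2,661,560.50 = 0.045304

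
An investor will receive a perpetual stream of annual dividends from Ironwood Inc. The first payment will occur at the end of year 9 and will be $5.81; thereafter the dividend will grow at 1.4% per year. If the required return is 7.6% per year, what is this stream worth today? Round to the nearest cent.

$52.15

Value at end of year 8: C₁ / (r − g) = $5.81 / (0.076 − 0.014) = $93.7097
Discount to today: PV = $93.7097 / (1 + 0.076)^8 = $93.7097 / 1.796794 = $52.15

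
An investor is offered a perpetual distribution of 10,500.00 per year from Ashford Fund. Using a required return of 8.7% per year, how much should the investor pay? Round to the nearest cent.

Level perpetuity: PV = C / r = 10,500.00 / 0.087 = 120,689.66

120689.66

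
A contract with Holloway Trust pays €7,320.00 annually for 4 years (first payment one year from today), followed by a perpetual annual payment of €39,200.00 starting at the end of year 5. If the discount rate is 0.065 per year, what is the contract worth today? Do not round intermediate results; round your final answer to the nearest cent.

€493862.46

PV of 4-year annuity: €7,320.00 × [1 − (1+0.065)^−4] / 0.065 = 25076.84576
Perpetuity value at year 4: €39,200.00 / 0.065 = 603076.92308
PV of perpetuity: 603076.92308 / (1+0.065)^4 = 468785.61789
Total PV = 25076.84576 + 468785.61789 = 493862.46366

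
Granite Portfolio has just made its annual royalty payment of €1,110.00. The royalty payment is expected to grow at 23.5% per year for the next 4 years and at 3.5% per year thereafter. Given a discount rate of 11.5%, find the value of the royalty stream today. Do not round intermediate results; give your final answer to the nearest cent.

€27384.58

D_1 = 1370.85000
D_2 = 1692.99975
D_3 = 2090.85469
D_4 = 2582.20554
Terminal value at year 4: TV = D_4×(1+g_2)/(r−g_2) = 2672.58274/0.08 = 33407.28422
P_0 = D_1/(1+r)^1 + D_2/(1+r)^2 + D_3/(1+r)^3 + D_4/(1+r)^4 + TV/(1+r)^4
    = 1229.46188 + 1361.78065 + 1508.34000 + 1670.67256 + 21614.32625 = 27384.58135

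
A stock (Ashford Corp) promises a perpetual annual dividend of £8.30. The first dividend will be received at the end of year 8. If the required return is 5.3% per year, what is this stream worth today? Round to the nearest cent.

£109.09

Value at end of year 7: C / r = £8.30 / 0.053 = £156.6038
Discount to today: PV = £156.6038 / (1 + 0.053)^7 = £156.6038 / 1.435485 = £109.09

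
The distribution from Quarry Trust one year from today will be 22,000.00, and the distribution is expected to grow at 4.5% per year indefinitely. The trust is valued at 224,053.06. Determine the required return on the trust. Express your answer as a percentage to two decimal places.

14.32%

P = D₁/(r − g) ⇒ r = D₁/P + g = 22,000.0000/224,053.06 + 0.045 = 0.098191 + 0.045 = 0.143191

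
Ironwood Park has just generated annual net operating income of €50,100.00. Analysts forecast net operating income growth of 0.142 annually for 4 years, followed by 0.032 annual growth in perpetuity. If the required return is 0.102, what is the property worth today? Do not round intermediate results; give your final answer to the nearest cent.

D_1 = 57214.20000
D_2 = 65338.61640
D_3 = 74616.69993
D_4 = 85212.27132
Terminal value at year 4: TV = D_4×(1+g_2)/(r−g_2) = 87939.06400/0.07 = 1256272.34287
P_0 = D_1/(1+r)^1 + D_2/(1+r)^2 + D_3/(1+r)^3 + D_4/(1+r)^4 + TV/(1+r)^4
    = 51918.51180 + 53803.03128 + 55755.95438 + 57779.76397 + 851838.80600 = 1071096.06743

€1071096.07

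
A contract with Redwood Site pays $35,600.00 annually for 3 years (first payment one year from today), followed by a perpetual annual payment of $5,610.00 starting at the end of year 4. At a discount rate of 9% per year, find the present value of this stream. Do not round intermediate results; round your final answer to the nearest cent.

PV of 3-year annuity: $35,600.00 × [1 − (1+0.09)^−3] / 0.09 = 90114.09011
Perpetuity value at year 3: $5,610.00 / 0.09 = 62333.33333
PV of perpetuity: 62333.33333 / (1+0.09)^3 = 48132.77026
Total PV = 90114.09011 + 48132.77026 = 138246.86037

$138246.86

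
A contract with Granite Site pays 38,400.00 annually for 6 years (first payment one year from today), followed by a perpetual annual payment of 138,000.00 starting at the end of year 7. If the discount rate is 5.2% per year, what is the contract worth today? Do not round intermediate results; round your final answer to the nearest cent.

2151524.64

PV of 6-year annuity: 38,400.00 × [1 − (1+0.052)^−6] / 0.052 = 193666.12606
Perpetuity value at year 6: 138,000.00 / 0.052 = 2653846.15385
PV of perpetuity: 2653846.15385 / (1+0.052)^6 = 1957858.51332
Total PV = 193666.12606 + 1957858.51332 = 2151524.63938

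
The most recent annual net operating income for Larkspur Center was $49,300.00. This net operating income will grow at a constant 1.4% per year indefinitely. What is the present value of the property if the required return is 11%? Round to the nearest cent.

D₁ = D₀ × (1 + g) = $49,300.00 × 1.014 = $49,990.2000
Growing perpetuity: P = D₁ / (r − g) = $49,990.2000 / (0.11 − 0.014) = $520,731.25

$520731.25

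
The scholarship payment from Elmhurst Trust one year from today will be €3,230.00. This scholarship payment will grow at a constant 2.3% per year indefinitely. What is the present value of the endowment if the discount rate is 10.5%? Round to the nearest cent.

€39390.24

Growing perpetuity: P = D₁ / (r − g) = €3,230.0000 / (0.105 − 0.023) = €39,390.24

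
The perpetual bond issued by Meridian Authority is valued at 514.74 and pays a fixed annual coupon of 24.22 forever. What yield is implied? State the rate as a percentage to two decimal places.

4.71%

P = C/r ⇒ r = C/P = 24.22/514.74 = 0.047053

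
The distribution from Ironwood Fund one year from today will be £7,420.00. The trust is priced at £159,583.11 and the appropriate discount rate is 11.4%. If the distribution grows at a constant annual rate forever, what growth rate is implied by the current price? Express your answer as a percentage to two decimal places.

P = D₁/(r−g) ⇒ g = r − D₁/P = 0.114 − £7,420.00/£159,583.11 = 0.067504

6.75%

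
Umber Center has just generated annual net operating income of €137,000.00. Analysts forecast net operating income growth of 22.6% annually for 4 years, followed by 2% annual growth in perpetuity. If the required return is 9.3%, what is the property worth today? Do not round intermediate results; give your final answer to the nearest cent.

€3766510.49

D_1 = 167962.00000
D_2 = 205921.41200
D_3 = 252459.65111
D_4 = 309515.53226
Terminal value at year 4: TV = D_4×(1+g_2)/(r−g_2) = 315705.84291/0.073 = 4324737.57409
P_0 = D_1/(1+r)^1 + D_2/(1+r)^2 + D_3/(1+r)^3 + D_4/(1+r)^4 + TV/(1+r)^4
    = 153670.63129 + 172369.80234 + 193344.35286 + 216871.15883 + 3030254.54806 = 3766510.49339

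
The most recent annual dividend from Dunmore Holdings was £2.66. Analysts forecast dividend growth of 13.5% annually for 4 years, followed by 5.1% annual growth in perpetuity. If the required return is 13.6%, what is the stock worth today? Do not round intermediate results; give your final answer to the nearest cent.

£43.39

D_1 = 3.01910
D_2 = 3.42668
D_3 = 3.88928
D_4 = 4.41433
Terminal value at year 4: TV = D_4×(1+g_2)/(r−g_2) = 4.63946/0.085 = 54.58193
P_0 = D_1/(1+r)^1 + D_2/(1+r)^2 + D_3/(1+r)^3 + D_4/(1+r)^4 + TV/(1+r)^4
    = 2.65766 + 2.65532 + 2.65298 + 2.65065 + 32.77446 = 43.39107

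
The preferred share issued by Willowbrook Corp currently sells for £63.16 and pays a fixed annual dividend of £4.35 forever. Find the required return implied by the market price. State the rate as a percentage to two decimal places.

P = C/r ⇒ r = C/P = £4.35/£63.16 = 0.068873

6.89%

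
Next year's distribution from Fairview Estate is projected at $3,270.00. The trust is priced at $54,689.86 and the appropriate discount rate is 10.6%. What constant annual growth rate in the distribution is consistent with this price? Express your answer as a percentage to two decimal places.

P = D₁/(r−g) ⇒ g = r − D₁/P = 0.106 − $3,270.00/$54,689.86 = 0.046208

4.62%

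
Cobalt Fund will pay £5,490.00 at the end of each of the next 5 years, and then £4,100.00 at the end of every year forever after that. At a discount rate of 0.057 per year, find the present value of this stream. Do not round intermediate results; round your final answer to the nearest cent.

PV of 5-year annuity: £5,490.00 × [1 − (1+0.057)^−5] / 0.057 = 23315.84122
Perpetuity value at year 5: £4,100.00 / 0.057 = 71929.82456
PV of perpetuity: 71929.82456 / (1+0.057)^5 = 54517.26554
Total PV = 23315.84122 + 54517.26554 = 77833.10677

£77833.11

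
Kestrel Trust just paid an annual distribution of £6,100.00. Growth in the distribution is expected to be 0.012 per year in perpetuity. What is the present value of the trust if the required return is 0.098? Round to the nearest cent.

£71781.40

D₁ = D₀ × (1 + g) = £6,100.00 × 1.012 = £6,173.2000
Growing perpetuity: P = D₁ / (r − g) = £6,173.2000 / (0.098 − 0.012) = £71,781.40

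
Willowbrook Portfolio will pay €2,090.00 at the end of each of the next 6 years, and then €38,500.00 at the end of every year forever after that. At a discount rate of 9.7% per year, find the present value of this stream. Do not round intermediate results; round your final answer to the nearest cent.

PV of 6-year annuity: €2,090.00 × [1 − (1+0.097)^−6] / 0.097 = 9183.08097
Perpetuity value at year 6: €38,500.00 / 0.097 = 396907.21649
PV of perpetuity: 396907.21649 / (1+0.097)^6 = 227745.19860
Total PV = 9183.08097 + 227745.19860 = 236928.27957

€236928.28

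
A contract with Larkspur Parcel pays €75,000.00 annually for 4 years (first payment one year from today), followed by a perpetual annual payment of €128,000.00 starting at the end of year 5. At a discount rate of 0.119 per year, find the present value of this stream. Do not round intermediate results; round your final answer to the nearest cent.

€914311.11

PV of 4-year annuity: €75,000.00 × [1 − (1+0.119)^−4] / 0.119 = 228281.81017
Perpetuity value at year 4: €128,000.00 / 0.119 = 1075630.25210
PV of perpetuity: 1075630.25210 / (1+0.119)^4 = 686029.29608
Total PV = 228281.81017 + 686029.29608 = 914311.10625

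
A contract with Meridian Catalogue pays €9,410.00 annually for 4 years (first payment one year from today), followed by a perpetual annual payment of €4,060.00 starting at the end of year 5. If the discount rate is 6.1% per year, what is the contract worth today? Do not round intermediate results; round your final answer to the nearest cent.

€85053.32

PV of 4-year annuity: €9,410.00 × [1 − (1+0.061)^−4] / 0.061 = 32532.11827
Perpetuity value at year 4: €4,060.00 / 0.061 = 66557.37705
PV of perpetuity: 66557.37705 / (1+0.061)^4 = 52521.20275
Total PV = 32532.11827 + 52521.20275 = 85053.32102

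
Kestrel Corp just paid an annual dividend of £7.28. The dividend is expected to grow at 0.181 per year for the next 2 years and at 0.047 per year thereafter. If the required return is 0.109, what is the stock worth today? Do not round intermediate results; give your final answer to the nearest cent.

D_1 = 8.59768
D_2 = 10.15386
Terminal value at year 2: TV = D_2×(1+g_2)/(r−g_2) = 10.63109/0.062 = 171.46922
P_0 = D_1/(1+r)^1 + D_2/(1+r)^2 + TV/(1+r)^2
    = 7.75264 + 8.25597 + 139.41936 = 155.42797

£155.43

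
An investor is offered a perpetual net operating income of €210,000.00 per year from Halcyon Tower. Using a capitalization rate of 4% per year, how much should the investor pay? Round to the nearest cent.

€5250000.00

Level perpetuity: PV = C / r = €210,000.00 / 0.04 = €5,250,000.00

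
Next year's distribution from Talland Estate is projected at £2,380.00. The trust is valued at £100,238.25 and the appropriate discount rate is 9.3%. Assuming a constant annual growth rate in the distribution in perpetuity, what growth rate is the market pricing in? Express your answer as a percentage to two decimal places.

6.93%

P = D₁/(r−g) ⇒ g = r − D₁/P = 0.093 − £2,380.00/£100,238.25 = 0.069257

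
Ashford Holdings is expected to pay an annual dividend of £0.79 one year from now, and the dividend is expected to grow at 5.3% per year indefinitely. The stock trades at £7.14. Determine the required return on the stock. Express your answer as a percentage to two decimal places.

16.36%

P = D₁/(r − g) ⇒ r = D₁/P + g = £0.7900/£7.14 + 0.053 = 0.110644 + 0.053 = 0.163644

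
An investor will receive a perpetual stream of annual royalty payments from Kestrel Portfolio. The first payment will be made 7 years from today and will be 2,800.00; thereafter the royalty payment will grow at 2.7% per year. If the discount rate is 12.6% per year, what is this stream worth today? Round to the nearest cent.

13876.90

Value at end of year 6: C₁ / (r − g) = 2,800.00 / (0.126 − 0.027) = 28,282.8283
Discount to today: PV = 28,282.8283 / (1 + 0.126)^6 = 28,282.8283 / 2.038123 = 13,876.90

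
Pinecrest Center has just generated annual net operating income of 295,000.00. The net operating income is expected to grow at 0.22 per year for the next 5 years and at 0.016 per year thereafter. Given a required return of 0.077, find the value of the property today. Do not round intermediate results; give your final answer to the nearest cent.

D_1 = 359900.00000
D_2 = 439078.00000
D_3 = 535675.16000
D_4 = 653523.69520
D_5 = 797298.90814
Terminal value at year 5: TV = D_5×(1+g_2)/(r−g_2) = 810055.69067/0.061 = 13279601.48646
P_0 = D_1/(1+r)^1 + D_2/(1+r)^2 + D_3/(1+r)^3 + D_4/(1+r)^4 + D_5/(1+r)^5 + TV/(1+r)^5
    = 334168.98793 + 378538.68642 + 428799.62621 + 485734.02412 + 550227.95676 + 9164452.52570 = 11341921.80714

11341921.81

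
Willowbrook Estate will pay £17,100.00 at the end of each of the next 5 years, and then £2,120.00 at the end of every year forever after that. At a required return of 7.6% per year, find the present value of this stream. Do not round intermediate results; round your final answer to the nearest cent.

£88341.43

PV of 5-year annuity: £17,100.00 × [1 − (1+0.076)^−5] / 0.076 = 69001.23454
Perpetuity value at year 5: £2,120.00 / 0.076 = 27894.73684
PV of perpetuity: 27894.73684 / (1+0.076)^5 = 19340.19782
Total PV = 69001.23454 + 19340.19782 = 88341.43236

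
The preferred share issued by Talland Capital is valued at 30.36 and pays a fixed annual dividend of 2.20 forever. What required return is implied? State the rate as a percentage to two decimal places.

7.25%

P = C/r ⇒ r = C/P = 2.20/30.36 = 0.072464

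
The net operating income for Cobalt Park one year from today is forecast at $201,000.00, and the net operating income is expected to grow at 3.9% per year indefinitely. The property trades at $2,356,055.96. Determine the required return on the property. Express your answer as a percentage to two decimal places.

12.43%

P = D₁/(r − g) ⇒ r = D₁/P + g = $201,000.0000/$2,356,055.96 + 0.039 = 0.085312 + 0.039 = 0.124312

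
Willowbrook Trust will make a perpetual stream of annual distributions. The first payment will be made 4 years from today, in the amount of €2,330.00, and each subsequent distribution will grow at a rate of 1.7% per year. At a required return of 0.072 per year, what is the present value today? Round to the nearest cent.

Value at end of year 3: C₁ / (r − g) = €2,330.00 / (0.072 − 0.017) = €42,363.6364
Discount to today: PV = €42,363.6364 / (1 + 0.072)^3 = €42,363.6364 / 1.231925 = €34,388.15

€34388.15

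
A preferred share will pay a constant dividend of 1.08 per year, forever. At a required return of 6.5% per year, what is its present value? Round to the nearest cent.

Level perpetuity: PV = C / r = 1.08 / 0.065 = 16.62

16.62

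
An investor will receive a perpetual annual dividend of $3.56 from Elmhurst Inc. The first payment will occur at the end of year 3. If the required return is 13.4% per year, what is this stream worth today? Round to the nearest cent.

$20.66

Value at end of year 2: C / r = $3.56 / 0.134 = $26.5672
Discount to today: PV = $26.5672 / (1 + 0.134)^2 = $26.5672 / 1.285956 = $20.66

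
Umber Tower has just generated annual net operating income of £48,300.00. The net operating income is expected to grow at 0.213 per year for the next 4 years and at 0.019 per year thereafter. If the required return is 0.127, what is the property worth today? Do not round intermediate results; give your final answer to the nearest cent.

£844547.10

D_1 = 58587.90000
D_2 = 71067.12270
D_3 = 86204.41984
D_4 = 104565.96126
Terminal value at year 4: TV = D_4×(1+g_2)/(r−g_2) = 106552.71452/0.108 = 986599.20855
P_0 = D_1/(1+r)^1 + D_2/(1+r)^2 + D_3/(1+r)^3 + D_4/(1+r)^4 + TV/(1+r)^4
    = 51985.71429 + 55952.68095 + 60222.36201 + 64817.85725 + 611568.48648 = 844547.10098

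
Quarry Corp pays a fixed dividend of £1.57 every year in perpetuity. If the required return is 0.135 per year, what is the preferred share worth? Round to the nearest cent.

£11.63

Level perpetuity: PV = C / r = £1.57 / 0.135 = £11.63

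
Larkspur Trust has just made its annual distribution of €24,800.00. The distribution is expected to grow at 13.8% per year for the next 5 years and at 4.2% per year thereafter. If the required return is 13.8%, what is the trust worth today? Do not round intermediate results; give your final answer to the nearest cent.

D_1 = 28222.40000
D_2 = 32117.09120
D_3 = 36549.24979
D_4 = 41593.04626
D_5 = 47332.88664
Terminal value at year 5: TV = D_5×(1+g_2)/(r−g_2) = 49320.86788/0.096 = 513759.04040
P_0 = D_1/(1+r)^1 + D_2/(1+r)^2 + D_3/(1+r)^3 + D_4/(1+r)^4 + D_5/(1+r)^5 + TV/(1+r)^5
    = 24800.00000 + 24800.00000 + 24800.00000 + 24800.00000 + 24800.00000 + 269183.33333 = 393183.33333

€393183.33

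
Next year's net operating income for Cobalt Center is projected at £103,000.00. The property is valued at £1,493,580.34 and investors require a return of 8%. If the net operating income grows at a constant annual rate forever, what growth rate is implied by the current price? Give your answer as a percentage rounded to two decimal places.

1.10%

P = D₁/(r−g) ⇒ g = r − D₁/P = 0.08 − £103,000.00/£1,493,580.34 = 0.011038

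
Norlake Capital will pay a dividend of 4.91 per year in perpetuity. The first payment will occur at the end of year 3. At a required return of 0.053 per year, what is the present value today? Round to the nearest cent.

83.55

Value at end of year 2: C / r = 4.91 / 0.053 = 92.6415
Discount to today: PV = 92.6415 / (1 + 0.053)^2 = 92.6415 / 1.108809 = 83.55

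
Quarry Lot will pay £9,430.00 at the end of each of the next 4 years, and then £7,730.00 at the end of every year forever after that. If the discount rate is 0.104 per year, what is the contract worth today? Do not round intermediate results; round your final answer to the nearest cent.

£79669.36

PV of 4-year annuity: £9,430.00 × [1 − (1+0.104)^−4] / 0.104 = 29634.82886
Perpetuity value at year 4: £7,730.00 / 0.104 = 74326.92308
PV of perpetuity: 74326.92308 / (1+0.104)^4 = 50034.53420
Total PV = 29634.82886 + 50034.53420 = 79669.36306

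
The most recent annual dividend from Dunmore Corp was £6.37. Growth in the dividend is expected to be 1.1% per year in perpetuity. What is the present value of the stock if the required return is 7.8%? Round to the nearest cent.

£96.12

D₁ = D₀ × (1 + g) = £6.37 × 1.011 = £6.4401
Growing perpetuity: P = D₁ / (r − g) = £6.4401 / (0.078 − 0.011) = £96.12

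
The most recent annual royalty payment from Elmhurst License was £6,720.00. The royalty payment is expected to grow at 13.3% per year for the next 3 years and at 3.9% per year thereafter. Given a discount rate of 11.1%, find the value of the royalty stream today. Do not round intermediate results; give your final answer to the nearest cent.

D_1 = 7613.76000
D_2 = 8626.39008
D_3 = 9773.69996
Terminal value at year 3: TV = D_3×(1+g_2)/(r−g_2) = 10154.87426/0.072 = 141039.92027
P_0 = D_1/(1+r)^1 + D_2/(1+r)^2 + D_3/(1+r)^3 + TV/(1+r)^3
    = 6853.06931 + 6988.77365 + 7127.16521 + 102848.95347 = 123817.96164

£123817.96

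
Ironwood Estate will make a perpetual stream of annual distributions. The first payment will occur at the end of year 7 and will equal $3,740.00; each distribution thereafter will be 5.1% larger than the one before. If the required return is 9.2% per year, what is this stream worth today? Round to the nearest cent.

Value at end of year 6: C₁ / (r − g) = $3,740.00 / (0.092 − 0.051) = $91,219.5122
Discount to today: PV = $91,219.5122 / (1 + 0.092)^6 = $91,219.5122 / 1.695649 = $53,796.24

$53796.24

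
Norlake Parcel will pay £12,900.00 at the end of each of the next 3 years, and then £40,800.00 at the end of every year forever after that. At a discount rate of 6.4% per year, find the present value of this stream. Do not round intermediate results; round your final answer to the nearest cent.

PV of 3-year annuity: £12,900.00 × [1 − (1+0.064)^−3] / 0.064 = 34228.24579
Perpetuity value at year 3: £40,800.00 / 0.064 = 637500.00000
PV of perpetuity: 637500.00000 / (1+0.064)^3 = 529243.22261
Total PV = 34228.24579 + 529243.22261 = 563471.46840

£563471.47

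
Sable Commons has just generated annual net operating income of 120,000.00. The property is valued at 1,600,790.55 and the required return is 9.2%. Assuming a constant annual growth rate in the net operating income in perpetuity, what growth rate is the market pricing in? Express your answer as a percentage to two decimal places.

1.58%

P = D₀(1+g)/(r−g) ⇒ P(r−g) = D₀(1+g) ⇒ g(P+D₀) = P·r − D₀
g = (P·r − D₀)/(P + D₀) = (1,600,790.55×0.092 − 120,000.00) / (1,600,790.55 + 120,000.00) = 0.015849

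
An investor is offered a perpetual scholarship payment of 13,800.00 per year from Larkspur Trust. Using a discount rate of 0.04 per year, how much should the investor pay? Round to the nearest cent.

Level perpetuity: PV = C / r = 13,800.00 / 0.04 = 345,000.00

345000.00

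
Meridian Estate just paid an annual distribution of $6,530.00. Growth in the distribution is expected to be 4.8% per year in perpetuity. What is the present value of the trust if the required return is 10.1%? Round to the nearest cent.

$129121.51

D₁ = D₀ × (1 + g) = $6,530.00 × 1.048 = $6,843.4400
Growing perpetuity: P = D₁ / (r − g) = $6,843.4400 / (0.101 − 0.048) = $129,121.51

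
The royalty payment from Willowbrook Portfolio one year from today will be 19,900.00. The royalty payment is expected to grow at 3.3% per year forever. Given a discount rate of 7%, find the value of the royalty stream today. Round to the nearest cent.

537837.84

Growing perpetuity: P = D₁ / (r − g) = 19,900.0000 / (0.07 − 0.033) = 537,837.84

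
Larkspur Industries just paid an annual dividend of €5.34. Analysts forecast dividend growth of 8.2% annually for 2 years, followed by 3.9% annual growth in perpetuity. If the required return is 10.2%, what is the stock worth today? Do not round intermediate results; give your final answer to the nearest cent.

€95.29

D_1 = 5.77788
D_2 = 6.25167
Terminal value at year 2: TV = D_2×(1+g_2)/(r−g_2) = 6.49548/0.063 = 103.10288
P_0 = D_1/(1+r)^1 + D_2/(1+r)^2 + TV/(1+r)^2
    = 5.24309 + 5.14793 + 84.89998 = 95.29099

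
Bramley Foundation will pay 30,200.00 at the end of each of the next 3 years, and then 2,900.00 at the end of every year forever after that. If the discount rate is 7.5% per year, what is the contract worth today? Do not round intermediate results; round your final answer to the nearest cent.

PV of 3-year annuity: 30,200.00 × [1 − (1+0.075)^−3] / 0.075 = 78535.87734
Perpetuity value at year 3: 2,900.00 / 0.075 = 38666.66667
PV of perpetuity: 38666.66667 / (1+0.075)^3 = 31125.14202
Total PV = 78535.87734 + 31125.14202 = 109661.01937

109661.02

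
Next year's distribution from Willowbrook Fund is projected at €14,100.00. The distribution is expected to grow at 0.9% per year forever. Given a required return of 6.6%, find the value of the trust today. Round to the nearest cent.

Growing perpetuity: P = D₁ / (r − g) = €14,100.0000 / (0.066 − 0.009) = €247,368.42

€247368.42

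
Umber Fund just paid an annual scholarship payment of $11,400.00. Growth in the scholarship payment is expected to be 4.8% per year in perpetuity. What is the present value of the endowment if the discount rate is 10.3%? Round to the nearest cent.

$217221.82

D₁ = D₀ × (1 + g) = $11,400.00 × 1.048 = $11,947.2000
Growing perpetuity: P = D₁ / (r − g) = $11,947.2000 / (0.103 − 0.048) = $217,221.82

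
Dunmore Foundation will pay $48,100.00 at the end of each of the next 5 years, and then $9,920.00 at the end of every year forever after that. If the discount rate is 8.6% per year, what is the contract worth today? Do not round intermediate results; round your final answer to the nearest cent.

$265409.93

PV of 5-year annuity: $48,100.00 × [1 − (1+0.086)^−5] / 0.086 = 189050.25250
Perpetuity value at year 5: $9,920.00 / 0.086 = 115348.83721
PV of perpetuity: 115348.83721 / (1+0.086)^5 = 76359.67911
Total PV = 189050.25250 + 76359.67911 = 265409.93160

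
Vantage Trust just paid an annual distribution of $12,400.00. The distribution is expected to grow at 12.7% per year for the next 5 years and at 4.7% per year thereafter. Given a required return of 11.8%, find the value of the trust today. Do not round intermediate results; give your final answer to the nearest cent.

$253849.33

D_1 = 13974.80000
D_2 = 15749.59960
D_3 = 17749.79875
D_4 = 20004.02319
D_5 = 22544.53414
Terminal value at year 5: TV = D_5×(1+g_2)/(r−g_2) = 23604.12724/0.071 = 332452.49634
P_0 = D_1/(1+r)^1 + D_2/(1+r)^2 + D_3/(1+r)^3 + D_4/(1+r)^4 + D_5/(1+r)^5 + TV/(1+r)^5
    = 12499.82111 + 12600.44579 + 12701.88050 + 12804.13178 + 12907.20618 + 190335.84329 = 253849.32865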